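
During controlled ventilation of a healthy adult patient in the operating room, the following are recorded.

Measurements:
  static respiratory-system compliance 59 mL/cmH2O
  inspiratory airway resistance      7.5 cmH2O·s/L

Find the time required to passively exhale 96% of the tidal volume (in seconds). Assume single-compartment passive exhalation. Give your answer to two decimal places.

1.42

τ = R × C = 7.5 × 59 mL/cmH2O = 7.5 × 0.059 L/cmH2O = 0.4425 s.
Exhaled fraction f = 1 − e^(−t/τ) → t = −τ·ln(1 − f) = −0.4425·ln(0.04) = 1.424 s.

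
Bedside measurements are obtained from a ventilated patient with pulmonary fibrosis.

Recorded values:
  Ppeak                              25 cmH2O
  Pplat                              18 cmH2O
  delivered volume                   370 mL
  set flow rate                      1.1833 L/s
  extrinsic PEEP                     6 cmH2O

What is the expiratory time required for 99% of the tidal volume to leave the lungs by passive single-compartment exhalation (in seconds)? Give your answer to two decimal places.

R = (PIP − Pplat)/V̇ = (25 − 18) / 1.1833 = 7.0/1.1833 = 5.916 cmH2O·s/L.
C = Vt/(Pplat − PEEP) = 370.0 / (18 − 6) = 370.0/12.0 = 30.833 mL/cmH2O.
τ = R × C = 5.916 × 0.03083 L/cmH2O = 0.1824 s.
t = −τ·ln(1 − 0.99) = −0.1824·ln(0.01) = 0.84 s.

0.84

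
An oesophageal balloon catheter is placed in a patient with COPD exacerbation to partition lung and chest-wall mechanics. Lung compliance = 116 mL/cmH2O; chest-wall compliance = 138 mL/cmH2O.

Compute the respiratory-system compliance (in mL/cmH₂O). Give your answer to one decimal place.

Lung and chest wall are elastances in series: 1/Crs = 1/CL + 1/Ccw.
1/Crs = 1/116 + 1/138 = 0.01587.
Crs = 63.012 mL/cmH2O.

63.0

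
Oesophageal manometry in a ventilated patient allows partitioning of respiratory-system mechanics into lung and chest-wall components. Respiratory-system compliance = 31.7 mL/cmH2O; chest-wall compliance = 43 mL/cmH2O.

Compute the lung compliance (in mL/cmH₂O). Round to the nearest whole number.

121

1/CL = 1/Crs − 1/Ccw.
1/CL = 1/31.7 − 1/43 = 0.00829.
CL = 120.63 mL/cmH2O.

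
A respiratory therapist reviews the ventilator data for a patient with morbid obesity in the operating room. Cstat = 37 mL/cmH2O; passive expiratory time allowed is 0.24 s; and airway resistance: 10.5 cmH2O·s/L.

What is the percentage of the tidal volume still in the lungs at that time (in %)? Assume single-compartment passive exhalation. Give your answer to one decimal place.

τ = R × C = 10.5 × 37 mL/cmH2O = 10.5 × 0.037 L/cmH2O = 0.3885 s.
Passive exhalation: V(t)/V₀ = e^(−t/τ) = e^(−0.24/0.3885) = 0.5392.
Fraction remaining = 0.5392 → 53.92%.

53.9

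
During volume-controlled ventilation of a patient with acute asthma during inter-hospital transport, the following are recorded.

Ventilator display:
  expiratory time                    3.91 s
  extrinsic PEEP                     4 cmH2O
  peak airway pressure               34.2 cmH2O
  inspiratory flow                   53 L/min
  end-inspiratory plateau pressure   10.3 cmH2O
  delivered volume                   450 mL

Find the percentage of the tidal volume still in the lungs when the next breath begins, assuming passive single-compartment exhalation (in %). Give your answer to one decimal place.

Flow: 53 L/min ÷ 60 = 0.8833 L/s.
R = (PIP − Pplat)/V̇ = (34.2 − 10.3) / 0.8833 = 23.9/0.8833 = 27.058 cmH2O·s/L.
C = Vt/(Pplat − PEEP) = 450.0 / (10.3 − 4) = 450.0/6.3 = 71.429 mL/cmH2O.
τ = R × C = 27.058 × 0.07143 L/cmH2O = 1.933 s.
Fraction remaining at end-expiration = e^(−Te/τ) = e^(−3.91/1.933) = 0.1323 → 13.23%.

13.2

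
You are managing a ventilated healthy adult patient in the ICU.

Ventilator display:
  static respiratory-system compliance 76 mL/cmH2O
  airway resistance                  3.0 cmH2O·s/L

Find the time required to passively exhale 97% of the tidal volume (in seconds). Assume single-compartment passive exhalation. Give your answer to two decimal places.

τ = R × C = 3.0 × 76 mL/cmH2O = 3.0 × 0.076 L/cmH2O = 0.228 s.
Exhaled fraction f = 1 − e^(−t/τ) → t = −τ·ln(1 − f) = −0.228·ln(0.03) = 0.7995 s.

0.80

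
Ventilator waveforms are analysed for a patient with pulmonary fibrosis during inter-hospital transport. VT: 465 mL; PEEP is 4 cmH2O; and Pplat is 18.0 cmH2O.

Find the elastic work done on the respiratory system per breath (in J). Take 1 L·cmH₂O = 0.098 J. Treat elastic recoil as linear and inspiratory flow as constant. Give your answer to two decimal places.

Elastic work ≈ ½ × (Pplat − PEEP) × Vt = 0.5 × (18.0 − 4) × 0.465 L = 0.5 × 14.0 × 0.465 = 3.255 L·cmH2O.
× 0.098 J/(L·cmH2O) → 0.319 J.

0.32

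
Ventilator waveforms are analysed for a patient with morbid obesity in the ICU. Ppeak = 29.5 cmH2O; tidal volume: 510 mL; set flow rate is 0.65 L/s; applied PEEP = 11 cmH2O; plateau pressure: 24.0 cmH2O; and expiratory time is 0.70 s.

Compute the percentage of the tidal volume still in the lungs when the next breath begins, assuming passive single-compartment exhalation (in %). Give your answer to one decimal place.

12.1

R = (PIP − Pplat)/V̇ = (29.5 − 24.0) / 0.65 = 5.5/0.65 = 8.462 cmH2O·s/L.
C = Vt/(Pplat − PEEP) = 510.0 / (24.0 − 11) = 510.0/13.0 = 39.231 mL/cmH2O.
τ = R × C = 8.462 × 0.03923 L/cmH2O = 0.332 s.
Fraction remaining at end-expiration = e^(−Te/τ) = e^(−0.70/0.332) = 0.1214 → 12.14%.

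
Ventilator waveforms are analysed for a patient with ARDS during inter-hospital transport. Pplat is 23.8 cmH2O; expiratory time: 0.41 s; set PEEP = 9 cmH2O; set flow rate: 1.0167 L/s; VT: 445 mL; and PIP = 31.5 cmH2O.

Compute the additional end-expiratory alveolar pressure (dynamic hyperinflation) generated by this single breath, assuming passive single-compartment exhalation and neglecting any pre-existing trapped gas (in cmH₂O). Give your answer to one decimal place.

2.4

R = (PIP − Pplat)/V̇ = (31.5 − 23.8) / 1.0167 = 7.7/1.0167 = 7.574 cmH2O·s/L.
C = Vt/(Pplat − PEEP) = 445.0 / (23.8 − 9) = 445.0/14.8 = 30.068 mL/cmH2O.
τ = R × C = 7.574 × 0.03007 L/cmH2O = 0.2278 s.
Fraction remaining = e^(−Te/τ) = e^(−0.41/0.2278) = 0.1653; trapped volume = 445.0 × 0.1653 = 73.559 mL.
Additional alveolar pressure from trapping ≈ V_trapped / C = 73.559 / 30.068 = 2.446 cmH2O.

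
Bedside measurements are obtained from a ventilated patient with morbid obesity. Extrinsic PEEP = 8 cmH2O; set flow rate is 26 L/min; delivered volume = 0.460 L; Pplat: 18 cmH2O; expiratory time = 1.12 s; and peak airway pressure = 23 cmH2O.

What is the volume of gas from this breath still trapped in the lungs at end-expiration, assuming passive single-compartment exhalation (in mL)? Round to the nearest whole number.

56

Flow: 26 L/min ÷ 60 = 0.4333 L/s.
R = (PIP − Pplat)/V̇ = (23 − 18) / 0.4333 = 5.0/0.4333 = 11.539 cmH2O·s/L.
C = Vt/(Pplat − PEEP) = 460.0 / (18 − 8) = 460.0/10.0 = 46.0 mL/cmH2O.
τ = R × C = 11.539 × 0.046 L/cmH2O = 0.5308 s.
Fraction remaining = e^(−Te/τ) = e^(−1.12/0.5308) = 0.1212.
Trapped volume = 460.0 × 0.1212 = 55.752 mL.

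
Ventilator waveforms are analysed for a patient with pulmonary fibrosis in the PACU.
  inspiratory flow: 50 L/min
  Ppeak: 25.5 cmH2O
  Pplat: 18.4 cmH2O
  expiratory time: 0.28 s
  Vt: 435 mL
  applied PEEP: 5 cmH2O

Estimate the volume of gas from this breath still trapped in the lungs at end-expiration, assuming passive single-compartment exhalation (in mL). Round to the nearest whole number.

158

Flow: 50 L/min ÷ 60 = 0.8333 L/s.
R = (PIP − Pplat)/V̇ = (25.5 − 18.4) / 0.8333 = 7.1/0.8333 = 8.52 cmH2O·s/L.
C = Vt/(Pplat − PEEP) = 435.0 / (18.4 − 5) = 435.0/13.4 = 32.463 mL/cmH2O.
τ = R × C = 8.52 × 0.03246 L/cmH2O = 0.2766 s.
Fraction remaining = e^(−Te/τ) = e^(−0.28/0.2766) = 0.3634.
Trapped volume = 435.0 × 0.3634 = 158.08 mL.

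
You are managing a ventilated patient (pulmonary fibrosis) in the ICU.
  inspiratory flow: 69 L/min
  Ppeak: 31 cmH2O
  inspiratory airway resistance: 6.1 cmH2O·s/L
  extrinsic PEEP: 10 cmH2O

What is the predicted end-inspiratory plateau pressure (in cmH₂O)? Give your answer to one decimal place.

24.0

Flow: 69 L/min ÷ 60 = 1.15 L/s.
Pplat = PIP − Raw × flow = 31 − 6.1 × 1.15 = 31 − 7.015 = 23.985 cmH2O.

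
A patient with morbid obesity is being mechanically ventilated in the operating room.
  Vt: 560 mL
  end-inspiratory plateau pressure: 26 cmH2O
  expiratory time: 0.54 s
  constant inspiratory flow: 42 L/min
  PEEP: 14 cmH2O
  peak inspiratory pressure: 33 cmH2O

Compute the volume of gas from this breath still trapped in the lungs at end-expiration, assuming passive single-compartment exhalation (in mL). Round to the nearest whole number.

176

Flow: 42 L/min ÷ 60 = 0.7 L/s.
R = (PIP − Pplat)/V̇ = (33 − 26) / 0.7 = 7.0/0.7 = 10.0 cmH2O·s/L.
C = Vt/(Pplat − PEEP) = 560.0 / (26 − 14) = 560.0/12.0 = 46.667 mL/cmH2O.
τ = R × C = 10.0 × 0.04667 L/cmH2O = 0.4667 s.
Fraction remaining = e^(−Te/τ) = e^(−0.54/0.4667) = 0.3144.
Trapped volume = 560.0 × 0.3144 = 176.06 mL.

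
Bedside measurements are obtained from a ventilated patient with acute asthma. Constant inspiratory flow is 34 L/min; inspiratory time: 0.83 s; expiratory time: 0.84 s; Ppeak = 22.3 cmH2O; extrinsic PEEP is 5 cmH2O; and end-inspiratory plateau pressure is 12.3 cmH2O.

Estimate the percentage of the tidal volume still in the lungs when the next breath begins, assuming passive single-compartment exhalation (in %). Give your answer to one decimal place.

47.8

Flow: 34 L/min ÷ 60 = 0.5667 L/s.
Vt = flow × Ti = 0.5667 L/s × 0.83 s × 1000 mL/L = 470.36 mL.
R = (PIP − Pplat)/V̇ = (22.3 − 12.3) / 0.5667 = 10.0/0.5667 = 17.646 cmH2O·s/L.
C = Vt/(Pplat − PEEP) = 470.36 / (12.3 − 5) = 470.36/7.3 = 64.433 mL/cmH2O.
τ = R × C = 17.646 × 0.06443 L/cmH2O = 1.137 s.
Fraction remaining at end-expiration = e^(−Te/τ) = e^(−0.84/1.137) = 0.4777 → 47.77%.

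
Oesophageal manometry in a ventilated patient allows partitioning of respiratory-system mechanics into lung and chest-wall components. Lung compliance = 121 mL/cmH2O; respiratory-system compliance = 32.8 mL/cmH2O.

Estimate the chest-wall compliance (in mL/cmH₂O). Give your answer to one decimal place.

45.0

1/Ccw = 1/Crs − 1/CL.
1/Ccw = 1/32.8 − 1/121 = 0.02222.
Ccw = 45.005 mL/cmH2O.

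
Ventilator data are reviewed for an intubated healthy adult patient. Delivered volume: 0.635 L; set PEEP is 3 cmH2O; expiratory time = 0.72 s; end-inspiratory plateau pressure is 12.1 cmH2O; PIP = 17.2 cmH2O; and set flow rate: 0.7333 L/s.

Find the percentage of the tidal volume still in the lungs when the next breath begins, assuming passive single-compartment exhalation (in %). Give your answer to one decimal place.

R = (PIP − Pplat)/V̇ = (17.2 − 12.1) / 0.7333 = 5.1/0.7333 = 6.955 cmH2O·s/L.
C = Vt/(Pplat − PEEP) = 635.0 / (12.1 − 3) = 635.0/9.1 = 69.78 mL/cmH2O.
τ = R × C = 6.955 × 0.06978 L/cmH2O = 0.4853 s.
Fraction remaining at end-expiration = e^(−Te/τ) = e^(−0.72/0.4853) = 0.2268 → 22.68%.

22.7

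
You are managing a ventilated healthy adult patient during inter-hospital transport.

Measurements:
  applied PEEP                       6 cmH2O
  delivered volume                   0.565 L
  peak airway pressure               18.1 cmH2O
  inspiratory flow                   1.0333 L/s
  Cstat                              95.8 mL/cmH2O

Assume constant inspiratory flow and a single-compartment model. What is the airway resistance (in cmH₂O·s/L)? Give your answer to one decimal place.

6.0

Equation of motion (constant flow): PIP = Vt/C + R·V̇ + PEEP.
R·V̇ = PIP − Vt/C − PEEP = 18.1 − 565/95.8 − 6 = 18.1 − 5.898 − 6 = 6.202 cmH2O.
R = 6.202 / 1.0333 = 6.002 cmH2O·s/L.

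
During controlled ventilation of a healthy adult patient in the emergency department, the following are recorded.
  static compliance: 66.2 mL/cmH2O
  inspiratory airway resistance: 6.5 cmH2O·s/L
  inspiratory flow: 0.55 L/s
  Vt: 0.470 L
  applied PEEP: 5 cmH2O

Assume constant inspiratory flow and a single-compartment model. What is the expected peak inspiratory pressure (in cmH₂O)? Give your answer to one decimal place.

Equation of motion (constant flow): PIP = Vt/C + R·V̇ + PEEP.
PIP = 470/66.2 + 6.5×0.55 + 5 = 7.1 + 3.575 + 5 = 15.675 cmH2O.

15.7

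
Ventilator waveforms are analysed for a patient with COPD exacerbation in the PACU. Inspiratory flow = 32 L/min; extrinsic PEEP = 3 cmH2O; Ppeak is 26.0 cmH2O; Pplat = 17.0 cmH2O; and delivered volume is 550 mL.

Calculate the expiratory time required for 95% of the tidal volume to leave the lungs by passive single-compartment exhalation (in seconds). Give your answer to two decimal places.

1.99

Flow: 32 L/min ÷ 60 = 0.5333 L/s.
R = (PIP − Pplat)/V̇ = (26.0 − 17.0) / 0.5333 = 9.0/0.5333 = 16.876 cmH2O·s/L.
C = Vt/(Pplat − PEEP) = 550.0 / (17.0 − 3) = 550.0/14.0 = 39.286 mL/cmH2O.
τ = R × C = 16.876 × 0.03929 L/cmH2O = 0.6631 s.
t = −τ·ln(1 − 0.95) = −0.6631·ln(0.05) = 1.986 s.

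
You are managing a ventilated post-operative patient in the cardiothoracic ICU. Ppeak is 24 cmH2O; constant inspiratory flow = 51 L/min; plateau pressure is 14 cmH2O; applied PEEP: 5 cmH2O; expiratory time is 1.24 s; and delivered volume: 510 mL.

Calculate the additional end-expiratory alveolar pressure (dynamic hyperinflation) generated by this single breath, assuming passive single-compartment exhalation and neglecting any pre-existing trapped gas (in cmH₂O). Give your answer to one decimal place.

1.4

Flow: 51 L/min ÷ 60 = 0.85 L/s.
R = (PIP − Pplat)/V̇ = (24 − 14) / 0.85 = 10.0/0.85 = 11.765 cmH2O·s/L.
C = Vt/(Pplat − PEEP) = 510.0 / (14 − 5) = 510.0/9.0 = 56.667 mL/cmH2O.
τ = R × C = 11.765 × 0.05667 L/cmH2O = 0.6667 s.
Fraction remaining = e^(−Te/τ) = e^(−1.24/0.6667) = 0.1557; trapped volume = 510.0 × 0.1557 = 79.407 mL.
Additional alveolar pressure from trapping ≈ V_trapped / C = 79.407 / 56.667 = 1.401 cmH2O.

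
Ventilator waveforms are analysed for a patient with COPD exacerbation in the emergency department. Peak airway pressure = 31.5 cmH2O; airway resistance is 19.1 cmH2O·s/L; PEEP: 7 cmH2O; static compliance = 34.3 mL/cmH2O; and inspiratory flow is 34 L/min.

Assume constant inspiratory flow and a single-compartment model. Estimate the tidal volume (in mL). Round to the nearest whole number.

Flow: 34 L/min ÷ 60 = 0.5667 L/s.
Equation of motion (constant flow): PIP = Vt/C + R·V̇ + PEEP.
Vt/C = PIP − R·V̇ − PEEP = 31.5 − 10.824 − 7 = 13.676 cmH2O.
Vt = C × 13.676 = 34.3 × 13.676 = 469.09 mL.

469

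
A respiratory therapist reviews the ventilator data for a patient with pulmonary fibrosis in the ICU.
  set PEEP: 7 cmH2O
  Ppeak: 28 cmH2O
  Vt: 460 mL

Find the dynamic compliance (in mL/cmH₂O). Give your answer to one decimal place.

Dynamic compliance = Vt / (PIP − PEEP) = 460 / (28 − 7) = 460 / 21.0 = 21.905 mL/cmH2O.

21.9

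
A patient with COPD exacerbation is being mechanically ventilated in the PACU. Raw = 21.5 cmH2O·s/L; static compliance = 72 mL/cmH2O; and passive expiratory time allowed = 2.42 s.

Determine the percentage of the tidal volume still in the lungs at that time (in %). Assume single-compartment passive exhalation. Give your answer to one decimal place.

τ = R × C = 21.5 × 72 mL/cmH2O = 21.5 × 0.072 L/cmH2O = 1.548 s.
Passive exhalation: V(t)/V₀ = e^(−t/τ) = e^(−2.42/1.548) = 0.2094.
Fraction remaining = 0.2094 → 20.94%.

20.9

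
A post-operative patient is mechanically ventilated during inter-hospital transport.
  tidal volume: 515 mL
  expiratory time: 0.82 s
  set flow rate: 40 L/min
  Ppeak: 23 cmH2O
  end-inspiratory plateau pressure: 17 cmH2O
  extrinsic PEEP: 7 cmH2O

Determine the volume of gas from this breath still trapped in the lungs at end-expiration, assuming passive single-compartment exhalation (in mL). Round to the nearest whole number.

88

Flow: 40 L/min ÷ 60 = 0.6667 L/s.
R = (PIP − Pplat)/V̇ = (23 − 17) / 0.6667 = 6.0/0.6667 = 9.0 cmH2O·s/L.
C = Vt/(Pplat − PEEP) = 515.0 / (17 − 7) = 515.0/10.0 = 51.5 mL/cmH2O.
τ = R × C = 9.0 × 0.0515 L/cmH2O = 0.4635 s.
Fraction remaining = e^(−Te/τ) = e^(−0.82/0.4635) = 0.1705.
Trapped volume = 515.0 × 0.1705 = 87.808 mL.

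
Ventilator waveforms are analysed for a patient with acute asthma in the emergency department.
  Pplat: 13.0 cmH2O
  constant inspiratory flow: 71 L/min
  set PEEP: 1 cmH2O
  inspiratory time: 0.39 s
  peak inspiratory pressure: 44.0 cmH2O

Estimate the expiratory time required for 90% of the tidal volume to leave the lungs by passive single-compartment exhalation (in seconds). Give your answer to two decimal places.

2.32

Flow: 71 L/min ÷ 60 = 1.1833 L/s.
Vt = flow × Ti = 1.1833 L/s × 0.39 s × 1000 mL/L = 461.49 mL.
R = (PIP − Pplat)/V̇ = (44.0 − 13.0) / 1.1833 = 31.0/1.1833 = 26.198 cmH2O·s/L.
C = Vt/(Pplat − PEEP) = 461.49 / (13.0 − 1) = 461.49/12.0 = 38.458 mL/cmH2O.
τ = R × C = 26.198 × 0.03846 L/cmH2O = 1.008 s.
t = −τ·ln(1 − 0.90) = −1.008·ln(0.1) = 2.321 s.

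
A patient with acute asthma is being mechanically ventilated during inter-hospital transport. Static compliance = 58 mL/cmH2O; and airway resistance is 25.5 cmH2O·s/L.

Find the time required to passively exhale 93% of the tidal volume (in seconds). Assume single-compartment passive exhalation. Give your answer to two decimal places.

3.93

τ = R × C = 25.5 × 58 mL/cmH2O = 25.5 × 0.058 L/cmH2O = 1.479 s.
Exhaled fraction f = 1 − e^(−t/τ) → t = −τ·ln(1 − f) = −1.479·ln(0.07) = 3.933 s.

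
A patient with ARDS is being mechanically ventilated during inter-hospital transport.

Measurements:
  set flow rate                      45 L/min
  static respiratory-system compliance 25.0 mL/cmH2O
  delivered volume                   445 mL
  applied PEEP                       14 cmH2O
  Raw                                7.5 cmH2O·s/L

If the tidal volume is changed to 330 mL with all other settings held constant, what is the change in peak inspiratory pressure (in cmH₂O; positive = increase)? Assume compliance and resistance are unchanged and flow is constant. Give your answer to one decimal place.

-4.6

PIP = Vt/C + R·V̇ + PEEP (constant-flow equation of motion).
Only the elastic term changes: ΔPIP = ΔVt / C = (330 − 445) / 25.0 = -4.6 cmH2O.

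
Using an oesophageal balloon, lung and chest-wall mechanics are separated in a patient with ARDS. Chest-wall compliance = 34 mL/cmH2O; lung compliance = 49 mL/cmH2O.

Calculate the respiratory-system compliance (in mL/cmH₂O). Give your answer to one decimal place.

20.1

Lung and chest wall are elastances in series: 1/Crs = 1/CL + 1/Ccw.
1/Crs = 1/49 + 1/34 = 0.04982.
Crs = 20.072 mL/cmH2O.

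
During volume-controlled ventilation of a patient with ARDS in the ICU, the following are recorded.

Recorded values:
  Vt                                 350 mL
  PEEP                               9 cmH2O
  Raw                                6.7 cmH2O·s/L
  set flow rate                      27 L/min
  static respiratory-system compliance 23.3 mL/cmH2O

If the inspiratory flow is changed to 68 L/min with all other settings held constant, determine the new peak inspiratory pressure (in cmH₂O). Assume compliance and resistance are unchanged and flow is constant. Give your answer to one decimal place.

Flow: 27 L/min ÷ 60 = 0.45 L/s.
New flow: 68 L/min ÷ 60 = 1.1333 L/s.
PIP = Vt/C + R·V̇ + PEEP (constant-flow equation of motion).
Only the resistive term changes: ΔPIP = R × ΔV̇ = 6.7 × (1.1333 − 0.45) = 6.7 × 0.6833 = 4.578 cmH2O.
Original PIP = 350/23.3 + 6.7×0.45 + 9 = 27.036 cmH2O; new PIP = 27.036 + (4.578) = 31.614 cmH2O.

31.6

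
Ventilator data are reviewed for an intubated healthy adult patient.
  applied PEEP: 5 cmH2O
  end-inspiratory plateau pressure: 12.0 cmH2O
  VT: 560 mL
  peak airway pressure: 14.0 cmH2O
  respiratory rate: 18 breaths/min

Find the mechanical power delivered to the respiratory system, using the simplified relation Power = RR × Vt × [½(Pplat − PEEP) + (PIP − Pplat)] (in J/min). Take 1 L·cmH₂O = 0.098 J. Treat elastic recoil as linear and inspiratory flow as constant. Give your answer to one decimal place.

5.4

Per-breath work = Vt × [½(Pplat−PEEP) + (PIP−Pplat)] = 0.560 × [0.5×7.0 + 2.0] = 0.560 × 5.5 = 3.08 L·cmH2O.
Power = 18 × 3.08 = 55.44 L·cmH2O/min.
× 0.098 J/(L·cmH2O) → 5.433 J/min.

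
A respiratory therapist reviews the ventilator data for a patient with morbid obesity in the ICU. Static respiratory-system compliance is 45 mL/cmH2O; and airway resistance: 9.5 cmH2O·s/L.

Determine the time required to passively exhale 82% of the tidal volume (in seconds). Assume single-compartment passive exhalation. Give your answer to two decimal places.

τ = R × C = 9.5 × 45 mL/cmH2O = 9.5 × 0.045 L/cmH2O = 0.4275 s.
Exhaled fraction f = 1 − e^(−t/τ) → t = −τ·ln(1 − f) = −0.4275·ln(0.18) = 0.7331 s.

0.73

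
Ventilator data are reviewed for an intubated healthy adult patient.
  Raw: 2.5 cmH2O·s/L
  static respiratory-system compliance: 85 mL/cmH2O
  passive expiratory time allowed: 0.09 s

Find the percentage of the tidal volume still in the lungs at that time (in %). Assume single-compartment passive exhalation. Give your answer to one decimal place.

τ = R × C = 2.5 × 85 mL/cmH2O = 2.5 × 0.085 L/cmH2O = 0.2125 s.
Passive exhalation: V(t)/V₀ = e^(−t/τ) = e^(−0.09/0.2125) = 0.6547.
Fraction remaining = 0.6547 → 65.47%.

65.5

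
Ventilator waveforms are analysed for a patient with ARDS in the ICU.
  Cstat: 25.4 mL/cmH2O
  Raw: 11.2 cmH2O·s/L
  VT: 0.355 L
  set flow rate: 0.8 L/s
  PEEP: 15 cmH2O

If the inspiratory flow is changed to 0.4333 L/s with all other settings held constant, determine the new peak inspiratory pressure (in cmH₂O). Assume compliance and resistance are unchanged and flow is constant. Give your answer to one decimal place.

PIP = Vt/C + R·V̇ + PEEP (constant-flow equation of motion).
Only the resistive term changes: ΔPIP = R × ΔV̇ = 11.2 × (0.4333 − 0.8) = 11.2 × -0.3667 = -4.107 cmH2O.
Original PIP = 355/25.4 + 11.2×0.8 + 15 = 37.936 cmH2O; new PIP = 37.936 + (-4.107) = 33.829 cmH2O.

33.8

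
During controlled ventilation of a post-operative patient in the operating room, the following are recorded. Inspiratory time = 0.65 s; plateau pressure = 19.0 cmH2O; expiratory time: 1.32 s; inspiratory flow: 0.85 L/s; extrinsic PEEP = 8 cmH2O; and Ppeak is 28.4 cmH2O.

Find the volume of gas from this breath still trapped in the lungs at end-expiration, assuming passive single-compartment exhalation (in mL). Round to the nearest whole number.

Vt = flow × Ti = 0.85 L/s × 0.65 s × 1000 mL/L = 552.5 mL.
R = (PIP − Pplat)/V̇ = (28.4 − 19.0) / 0.85 = 9.4/0.85 = 11.059 cmH2O·s/L.
C = Vt/(Pplat − PEEP) = 552.5 / (19.0 − 8) = 552.5/11.0 = 50.227 mL/cmH2O.
τ = R × C = 11.059 × 0.05023 L/cmH2O = 0.5555 s.
Fraction remaining = e^(−Te/τ) = e^(−1.32/0.5555) = 0.0929.
Trapped volume = 552.5 × 0.0929 = 51.327 mL.

51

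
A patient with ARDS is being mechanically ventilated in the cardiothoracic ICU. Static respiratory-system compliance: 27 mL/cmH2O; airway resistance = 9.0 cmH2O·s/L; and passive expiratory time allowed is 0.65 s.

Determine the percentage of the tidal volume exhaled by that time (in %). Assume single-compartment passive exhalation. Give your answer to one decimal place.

τ = R × C = 9.0 × 27 mL/cmH2O = 9.0 × 0.027 L/cmH2O = 0.243 s.
Passive exhalation: V(t)/V₀ = e^(−t/τ) = e^(−0.65/0.243) = 0.06891.
Fraction exhaled = 1 − 0.06891 = 0.9311 → 93.11%.

93.1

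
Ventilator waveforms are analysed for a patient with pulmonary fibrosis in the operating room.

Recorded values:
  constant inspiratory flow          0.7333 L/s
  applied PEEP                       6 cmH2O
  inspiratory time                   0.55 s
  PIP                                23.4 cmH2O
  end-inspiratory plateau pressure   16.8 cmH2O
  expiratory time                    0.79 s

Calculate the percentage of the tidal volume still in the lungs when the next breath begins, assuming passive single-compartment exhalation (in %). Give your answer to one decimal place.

Vt = flow × Ti = 0.7333 L/s × 0.55 s × 1000 mL/L = 403.32 mL.
R = (PIP − Pplat)/V̇ = (23.4 − 16.8) / 0.7333 = 6.6/0.7333 = 9.0 cmH2O·s/L.
C = Vt/(Pplat − PEEP) = 403.32 / (16.8 − 6) = 403.32/10.8 = 37.344 mL/cmH2O.
τ = R × C = 9.0 × 0.03734 L/cmH2O = 0.3361 s.
Fraction remaining at end-expiration = e^(−Te/τ) = e^(−0.79/0.3361) = 0.09532 → 9.532%.

9.5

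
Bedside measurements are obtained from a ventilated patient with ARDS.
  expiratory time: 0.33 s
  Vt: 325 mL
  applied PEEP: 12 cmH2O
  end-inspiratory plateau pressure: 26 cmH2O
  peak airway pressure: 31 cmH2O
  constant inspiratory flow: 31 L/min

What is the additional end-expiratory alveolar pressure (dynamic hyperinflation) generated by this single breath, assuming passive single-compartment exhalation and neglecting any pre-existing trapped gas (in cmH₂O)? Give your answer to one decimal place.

Flow: 31 L/min ÷ 60 = 0.5167 L/s.
R = (PIP − Pplat)/V̇ = (31 − 26) / 0.5167 = 5.0/0.5167 = 9.677 cmH2O·s/L.
C = Vt/(Pplat − PEEP) = 325.0 / (26 − 12) = 325.0/14.0 = 23.214 mL/cmH2O.
τ = R × C = 9.677 × 0.02321 L/cmH2O = 0.2246 s.
Fraction remaining = e^(−Te/τ) = e^(−0.33/0.2246) = 0.2301; trapped volume = 325.0 × 0.2301 = 74.783 mL.
Additional alveolar pressure from trapping ≈ V_trapped / C = 74.783 / 23.214 = 3.221 cmH2O.

3.2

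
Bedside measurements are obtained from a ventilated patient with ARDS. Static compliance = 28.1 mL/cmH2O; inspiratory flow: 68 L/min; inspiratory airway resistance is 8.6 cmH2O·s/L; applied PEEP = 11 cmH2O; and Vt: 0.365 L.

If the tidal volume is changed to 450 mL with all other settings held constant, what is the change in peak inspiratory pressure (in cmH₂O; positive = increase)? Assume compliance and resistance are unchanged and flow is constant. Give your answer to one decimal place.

3.0

PIP = Vt/C + R·V̇ + PEEP (constant-flow equation of motion).
Only the elastic term changes: ΔPIP = ΔVt / C = (450 − 365) / 28.1 = 3.025 cmH2O.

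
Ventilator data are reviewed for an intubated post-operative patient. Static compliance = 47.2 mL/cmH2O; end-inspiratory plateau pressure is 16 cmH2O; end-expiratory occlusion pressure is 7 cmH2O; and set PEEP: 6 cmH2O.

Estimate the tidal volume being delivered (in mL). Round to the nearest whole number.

End-expiratory occlusion gives total PEEP = 7 cmH2O (intrinsic PEEP = 7 − 6 = 1). Use total PEEP for the elastic gradient.
Vt = Cstat × (Pplat − PEEPtotal) = 47.2 × (16 − 7) = 47.2 × 9.0 = 424.8 mL.

425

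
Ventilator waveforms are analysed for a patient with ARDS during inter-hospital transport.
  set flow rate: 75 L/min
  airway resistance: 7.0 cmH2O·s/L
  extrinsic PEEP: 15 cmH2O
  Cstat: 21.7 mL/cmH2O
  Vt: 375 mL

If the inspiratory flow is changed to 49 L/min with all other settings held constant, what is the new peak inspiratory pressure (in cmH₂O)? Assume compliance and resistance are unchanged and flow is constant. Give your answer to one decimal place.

38.0

Flow: 75 L/min ÷ 60 = 1.25 L/s.
New flow: 49 L/min ÷ 60 = 0.8167 L/s.
PIP = Vt/C + R·V̇ + PEEP (constant-flow equation of motion).
Only the resistive term changes: ΔPIP = R × ΔV̇ = 7.0 × (0.8167 − 1.25) = 7.0 × -0.4333 = -3.033 cmH2O.
Original PIP = 375/21.7 + 7.0×1.25 + 15 = 41.031 cmH2O; new PIP = 41.031 + (-3.033) = 37.998 cmH2O.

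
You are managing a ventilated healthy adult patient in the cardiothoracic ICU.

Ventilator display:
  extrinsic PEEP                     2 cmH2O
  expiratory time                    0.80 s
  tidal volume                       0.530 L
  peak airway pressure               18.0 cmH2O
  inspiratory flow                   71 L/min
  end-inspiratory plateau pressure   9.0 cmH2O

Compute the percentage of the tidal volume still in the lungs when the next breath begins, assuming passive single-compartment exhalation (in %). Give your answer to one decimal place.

Flow: 71 L/min ÷ 60 = 1.1833 L/s.
R = (PIP − Pplat)/V̇ = (18.0 − 9.0) / 1.1833 = 9.0/1.1833 = 7.606 cmH2O·s/L.
C = Vt/(Pplat − PEEP) = 530.0 / (9.0 − 2) = 530.0/7.0 = 75.714 mL/cmH2O.
τ = R × C = 7.606 × 0.07571 L/cmH2O = 0.5759 s.
Fraction remaining at end-expiration = e^(−Te/τ) = e^(−0.80/0.5759) = 0.2493 → 24.93%.

24.9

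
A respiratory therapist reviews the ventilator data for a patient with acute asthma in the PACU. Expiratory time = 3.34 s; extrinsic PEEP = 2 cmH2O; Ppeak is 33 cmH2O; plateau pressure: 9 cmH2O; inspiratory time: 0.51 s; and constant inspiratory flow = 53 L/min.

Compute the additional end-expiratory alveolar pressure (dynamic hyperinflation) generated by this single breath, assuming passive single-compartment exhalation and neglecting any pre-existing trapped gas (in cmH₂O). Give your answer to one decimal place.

Flow: 53 L/min ÷ 60 = 0.8833 L/s.
Vt = flow × Ti = 0.8833 L/s × 0.51 s × 1000 mL/L = 450.48 mL.
R = (PIP − Pplat)/V̇ = (33 − 9) / 0.8833 = 24.0/0.8833 = 27.171 cmH2O·s/L.
C = Vt/(Pplat − PEEP) = 450.48 / (9 − 2) = 450.48/7.0 = 64.354 mL/cmH2O.
τ = R × C = 27.171 × 0.06435 L/cmH2O = 1.748 s.
Fraction remaining = e^(−Te/τ) = e^(−3.34/1.748) = 0.148; trapped volume = 450.48 × 0.148 = 66.671 mL.
Additional alveolar pressure from trapping ≈ V_trapped / C = 66.671 / 64.354 = 1.036 cmH2O.

1.0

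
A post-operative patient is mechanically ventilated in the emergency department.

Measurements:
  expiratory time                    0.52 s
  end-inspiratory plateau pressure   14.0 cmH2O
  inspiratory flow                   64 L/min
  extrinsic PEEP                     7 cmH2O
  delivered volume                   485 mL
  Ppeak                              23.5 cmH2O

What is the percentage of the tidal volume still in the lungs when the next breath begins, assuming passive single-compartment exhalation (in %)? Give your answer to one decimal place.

43.1

Flow: 64 L/min ÷ 60 = 1.0667 L/s.
R = (PIP − Pplat)/V̇ = (23.5 − 14.0) / 1.0667 = 9.5/1.0667 = 8.906 cmH2O·s/L.
C = Vt/(Pplat − PEEP) = 485.0 / (14.0 − 7) = 485.0/7.0 = 69.286 mL/cmH2O.
τ = R × C = 8.906 × 0.06929 L/cmH2O = 0.6171 s.
Fraction remaining at end-expiration = e^(−Te/τ) = e^(−0.52/0.6171) = 0.4306 → 43.06%.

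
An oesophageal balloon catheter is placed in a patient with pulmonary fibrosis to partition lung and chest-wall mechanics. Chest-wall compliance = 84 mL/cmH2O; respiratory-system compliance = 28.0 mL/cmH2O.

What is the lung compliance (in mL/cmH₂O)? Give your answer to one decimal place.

42.0

1/CL = 1/Crs − 1/Ccw.
1/CL = 1/28.0 − 1/84 = 0.02381.
CL = 41.999 mL/cmH2O.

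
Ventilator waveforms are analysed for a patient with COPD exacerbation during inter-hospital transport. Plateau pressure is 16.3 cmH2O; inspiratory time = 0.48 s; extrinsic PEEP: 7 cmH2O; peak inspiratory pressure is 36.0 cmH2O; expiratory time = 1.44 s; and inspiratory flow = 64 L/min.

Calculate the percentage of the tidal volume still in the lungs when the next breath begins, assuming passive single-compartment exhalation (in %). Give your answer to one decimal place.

Flow: 64 L/min ÷ 60 = 1.0667 L/s.
Vt = flow × Ti = 1.0667 L/s × 0.48 s × 1000 mL/L = 512.02 mL.
R = (PIP − Pplat)/V̇ = (36.0 − 16.3) / 1.0667 = 19.7/1.0667 = 18.468 cmH2O·s/L.
C = Vt/(Pplat − PEEP) = 512.02 / (16.3 − 7) = 512.02/9.3 = 55.056 mL/cmH2O.
τ = R × C = 18.468 × 0.05506 L/cmH2O = 1.017 s.
Fraction remaining at end-expiration = e^(−Te/τ) = e^(−1.44/1.017) = 0.2427 → 24.27%.

24.3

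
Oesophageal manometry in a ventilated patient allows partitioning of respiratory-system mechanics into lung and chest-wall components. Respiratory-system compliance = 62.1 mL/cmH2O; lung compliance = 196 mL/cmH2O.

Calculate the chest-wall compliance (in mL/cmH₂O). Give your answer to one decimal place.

1/Ccw = 1/Crs − 1/CL.
1/Ccw = 1/62.1 − 1/196 = 0.011.
Ccw = 90.909 mL/cmH2O.

90.9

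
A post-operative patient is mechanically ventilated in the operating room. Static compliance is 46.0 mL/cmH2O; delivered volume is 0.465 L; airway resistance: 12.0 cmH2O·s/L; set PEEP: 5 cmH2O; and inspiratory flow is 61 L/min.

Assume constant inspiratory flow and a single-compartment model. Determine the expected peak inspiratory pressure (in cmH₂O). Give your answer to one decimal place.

Flow: 61 L/min ÷ 60 = 1.0167 L/s.
Equation of motion (constant flow): PIP = Vt/C + R·V̇ + PEEP.
PIP = 465/46.0 + 12.0×1.0167 + 5 = 10.109 + 12.2 + 5 = 27.309 cmH2O.

27.3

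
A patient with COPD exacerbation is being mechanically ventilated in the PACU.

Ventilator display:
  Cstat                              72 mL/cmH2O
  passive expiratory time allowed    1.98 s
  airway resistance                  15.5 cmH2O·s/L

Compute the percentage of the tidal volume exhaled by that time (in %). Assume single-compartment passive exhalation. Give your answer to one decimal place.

83.0

τ = R × C = 15.5 × 72 mL/cmH2O = 15.5 × 0.072 L/cmH2O = 1.116 s.
Passive exhalation: V(t)/V₀ = e^(−t/τ) = e^(−1.98/1.116) = 0.1696.
Fraction exhaled = 1 − 0.1696 = 0.8304 → 83.04%.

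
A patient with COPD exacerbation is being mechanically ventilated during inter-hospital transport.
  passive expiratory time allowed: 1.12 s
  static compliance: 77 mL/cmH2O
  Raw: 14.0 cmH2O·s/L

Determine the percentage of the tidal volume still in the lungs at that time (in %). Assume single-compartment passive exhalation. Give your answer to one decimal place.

35.4

τ = R × C = 14.0 × 77 mL/cmH2O = 14.0 × 0.077 L/cmH2O = 1.078 s.
Passive exhalation: V(t)/V₀ = e^(−t/τ) = e^(−1.12/1.078) = 0.3538.
Fraction remaining = 0.3538 → 35.38%.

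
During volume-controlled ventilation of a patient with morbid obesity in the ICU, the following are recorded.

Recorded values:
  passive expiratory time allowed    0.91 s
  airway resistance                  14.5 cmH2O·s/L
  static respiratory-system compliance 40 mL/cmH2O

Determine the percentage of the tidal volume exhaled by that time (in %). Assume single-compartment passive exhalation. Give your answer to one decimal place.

79.2

τ = R × C = 14.5 × 40 mL/cmH2O = 14.5 × 0.040 L/cmH2O = 0.58 s.
Passive exhalation: V(t)/V₀ = e^(−t/τ) = e^(−0.91/0.58) = 0.2083.
Fraction exhaled = 1 − 0.2083 = 0.7917 → 79.17%.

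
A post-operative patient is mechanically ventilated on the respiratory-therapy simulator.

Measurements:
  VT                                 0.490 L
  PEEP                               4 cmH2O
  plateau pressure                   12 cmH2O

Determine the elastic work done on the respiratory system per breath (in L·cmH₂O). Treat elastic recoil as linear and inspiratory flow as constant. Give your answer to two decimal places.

1.96

Elastic work ≈ ½ × (Pplat − PEEP) × Vt = 0.5 × (12 − 4) × 0.490 L = 0.5 × 8.0 × 0.490 = 1.96 L·cmH2O.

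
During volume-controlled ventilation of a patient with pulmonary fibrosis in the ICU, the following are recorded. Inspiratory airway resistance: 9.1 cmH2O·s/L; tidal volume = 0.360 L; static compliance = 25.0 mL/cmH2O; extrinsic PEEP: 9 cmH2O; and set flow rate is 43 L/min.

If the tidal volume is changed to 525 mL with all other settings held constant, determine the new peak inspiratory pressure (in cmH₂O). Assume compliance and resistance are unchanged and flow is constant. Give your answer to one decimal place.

Flow: 43 L/min ÷ 60 = 0.7167 L/s.
PIP = Vt/C + R·V̇ + PEEP (constant-flow equation of motion).
Only the elastic term changes: ΔPIP = ΔVt / C = (525 − 360) / 25.0 = 6.6 cmH2O.
Original PIP = 360/25.0 + 9.1×0.7167 + 9 = 29.922 cmH2O; new PIP = 29.922 + (6.6) = 36.522 cmH2O.

36.5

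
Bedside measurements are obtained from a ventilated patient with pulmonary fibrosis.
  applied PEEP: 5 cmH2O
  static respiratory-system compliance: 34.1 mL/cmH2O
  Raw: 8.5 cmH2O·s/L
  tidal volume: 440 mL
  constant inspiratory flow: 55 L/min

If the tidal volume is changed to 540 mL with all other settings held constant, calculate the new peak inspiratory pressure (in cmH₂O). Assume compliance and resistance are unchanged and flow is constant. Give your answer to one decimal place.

Flow: 55 L/min ÷ 60 = 0.9167 L/s.
PIP = Vt/C + R·V̇ + PEEP (constant-flow equation of motion).
Only the elastic term changes: ΔPIP = ΔVt / C = (540 − 440) / 34.1 = 2.933 cmH2O.
Original PIP = 440/34.1 + 8.5×0.9167 + 5 = 25.695 cmH2O; new PIP = 25.695 + (2.933) = 28.628 cmH2O.

28.6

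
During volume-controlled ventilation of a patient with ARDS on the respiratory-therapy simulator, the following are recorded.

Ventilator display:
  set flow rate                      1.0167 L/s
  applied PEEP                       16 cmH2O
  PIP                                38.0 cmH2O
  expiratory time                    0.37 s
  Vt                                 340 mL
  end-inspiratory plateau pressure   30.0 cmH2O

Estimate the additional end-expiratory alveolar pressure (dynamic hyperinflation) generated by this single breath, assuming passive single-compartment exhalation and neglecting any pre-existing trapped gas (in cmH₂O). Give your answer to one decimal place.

R = (PIP − Pplat)/V̇ = (38.0 − 30.0) / 1.0167 = 8.0/1.0167 = 7.869 cmH2O·s/L.
C = Vt/(Pplat − PEEP) = 340.0 / (30.0 − 16) = 340.0/14.0 = 24.286 mL/cmH2O.
τ = R × C = 7.869 × 0.02429 L/cmH2O = 0.1911 s.
Fraction remaining = e^(−Te/τ) = e^(−0.37/0.1911) = 0.1443; trapped volume = 340.0 × 0.1443 = 49.062 mL.
Additional alveolar pressure from trapping ≈ V_trapped / C = 49.062 / 24.286 = 2.02 cmH2O.

2.0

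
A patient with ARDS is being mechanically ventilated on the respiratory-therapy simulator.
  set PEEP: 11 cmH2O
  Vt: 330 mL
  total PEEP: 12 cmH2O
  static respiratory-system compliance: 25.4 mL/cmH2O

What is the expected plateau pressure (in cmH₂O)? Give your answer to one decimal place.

End-expiratory occlusion gives total PEEP = 12 cmH2O (intrinsic PEEP = 12 − 11 = 1). Use total PEEP for the elastic gradient.
Pplat = PEEPtotal + Vt / Cstat = 12 + 330 / 25.4 = 12 + 12.992 = 24.992 cmH2O.

25.0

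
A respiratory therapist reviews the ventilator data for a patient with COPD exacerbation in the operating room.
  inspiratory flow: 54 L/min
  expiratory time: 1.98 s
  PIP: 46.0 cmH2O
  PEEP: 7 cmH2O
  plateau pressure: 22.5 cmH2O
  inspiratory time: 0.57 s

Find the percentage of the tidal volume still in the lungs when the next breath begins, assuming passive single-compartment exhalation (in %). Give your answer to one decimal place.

10.1

Flow: 54 L/min ÷ 60 = 0.9 L/s.
Vt = flow × Ti = 0.9 L/s × 0.57 s × 1000 mL/L = 513.0 mL.
R = (PIP − Pplat)/V̇ = (46.0 − 22.5) / 0.9 = 23.5/0.9 = 26.111 cmH2O·s/L.
C = Vt/(Pplat − PEEP) = 513.0 / (22.5 − 7) = 513.0/15.5 = 33.097 mL/cmH2O.
τ = R × C = 26.111 × 0.0331 L/cmH2O = 0.8643 s.
Fraction remaining at end-expiration = e^(−Te/τ) = e^(−1.98/0.8643) = 0.1012 → 10.12%.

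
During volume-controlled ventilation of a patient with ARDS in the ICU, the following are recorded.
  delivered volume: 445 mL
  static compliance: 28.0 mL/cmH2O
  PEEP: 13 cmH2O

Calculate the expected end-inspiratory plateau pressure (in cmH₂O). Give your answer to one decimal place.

Pplat = PEEP + Vt / Cstat = 13 + 445 / 28.0 = 13 + 15.893 = 28.893 cmH2O.

28.9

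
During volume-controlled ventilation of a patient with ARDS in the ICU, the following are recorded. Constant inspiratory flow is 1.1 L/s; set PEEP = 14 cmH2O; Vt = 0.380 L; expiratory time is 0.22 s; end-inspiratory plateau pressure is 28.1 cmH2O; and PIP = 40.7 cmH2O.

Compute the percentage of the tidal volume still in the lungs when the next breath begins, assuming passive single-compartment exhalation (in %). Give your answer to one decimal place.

R = (PIP − Pplat)/V̇ = (40.7 − 28.1) / 1.1 = 12.6/1.1 = 11.455 cmH2O·s/L.
C = Vt/(Pplat − PEEP) = 380.0 / (28.1 − 14) = 380.0/14.1 = 26.95 mL/cmH2O.
τ = R × C = 11.455 × 0.02695 L/cmH2O = 0.3087 s.
Fraction remaining at end-expiration = e^(−Te/τ) = e^(−0.22/0.3087) = 0.4903 → 49.03%.

49.0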